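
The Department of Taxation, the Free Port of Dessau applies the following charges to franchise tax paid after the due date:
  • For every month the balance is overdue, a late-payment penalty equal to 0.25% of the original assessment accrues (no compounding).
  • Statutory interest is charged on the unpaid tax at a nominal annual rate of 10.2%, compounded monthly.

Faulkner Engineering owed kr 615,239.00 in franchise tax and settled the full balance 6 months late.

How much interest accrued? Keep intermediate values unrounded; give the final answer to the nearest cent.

Interest (10.2%/yr ÷ 12 = 0.85%/month): kr 615,239.00 × ((1 + 0.0085)^6 − 1) = kr 32,051.5593…

kr 32,051.56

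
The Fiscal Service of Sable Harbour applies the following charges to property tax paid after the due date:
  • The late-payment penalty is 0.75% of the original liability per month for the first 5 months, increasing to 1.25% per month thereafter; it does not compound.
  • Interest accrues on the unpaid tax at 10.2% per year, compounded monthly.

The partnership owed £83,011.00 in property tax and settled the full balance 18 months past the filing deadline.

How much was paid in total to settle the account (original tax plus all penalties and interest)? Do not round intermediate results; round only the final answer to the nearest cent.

£113,274.46

Penalty, months 1–5: 5 × 0.75% × £83,011.00 = £3,112.91…
Penalty, months 6–18: 13 × 1.25% × £83,011.00 = £13,489.29…
Interest (10.2%/yr ÷ 12 = 0.85%/month): £83,011.00 × ((1 + 0.0085)^18 − 1) = £13,661.2644…
Total = £83,011.00 + £16,602.2000 + £13,661.2644… = £113,274.46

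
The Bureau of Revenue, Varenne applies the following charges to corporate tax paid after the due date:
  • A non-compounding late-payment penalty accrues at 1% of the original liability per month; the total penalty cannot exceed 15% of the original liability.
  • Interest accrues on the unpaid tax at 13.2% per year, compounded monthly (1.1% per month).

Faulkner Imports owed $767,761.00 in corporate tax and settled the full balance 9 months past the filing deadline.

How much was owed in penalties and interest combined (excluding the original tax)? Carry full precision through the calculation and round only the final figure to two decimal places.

Penalty: 9 × 1% × $767,761.00 = $69,098.49 (below the 15% cap of $115,164.15)
Interest: $767,761.00 × ((1 + 0.011)^9 − 1) = $767,761.00 × 0.1034697… = $79,439.9767…
Penalties + interest = $69,098.4900 + $79,439.9767… = $148,538.47

$148,538.47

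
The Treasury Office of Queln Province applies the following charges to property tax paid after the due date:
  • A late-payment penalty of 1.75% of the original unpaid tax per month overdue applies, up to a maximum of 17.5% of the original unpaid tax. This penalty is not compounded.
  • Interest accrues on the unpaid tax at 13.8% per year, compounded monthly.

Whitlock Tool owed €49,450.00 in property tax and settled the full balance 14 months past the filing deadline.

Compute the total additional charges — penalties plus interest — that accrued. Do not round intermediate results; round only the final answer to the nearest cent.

Penalty (uncapped): 14 × 1.75% × €49,450.00 = €12,115.25; cap = 17.5% × €49,450.00 = €8,653.75 → penalty = €8,653.75
Interest (13.8%/yr ÷ 12 = 1.15%/month): €49,450.00 × ((1 + 0.0115)^14 − 1) = €8,584.8298…
Penalties + interest = €8,653.7500 + €8,584.8298… = €17,238.58

€17,238.58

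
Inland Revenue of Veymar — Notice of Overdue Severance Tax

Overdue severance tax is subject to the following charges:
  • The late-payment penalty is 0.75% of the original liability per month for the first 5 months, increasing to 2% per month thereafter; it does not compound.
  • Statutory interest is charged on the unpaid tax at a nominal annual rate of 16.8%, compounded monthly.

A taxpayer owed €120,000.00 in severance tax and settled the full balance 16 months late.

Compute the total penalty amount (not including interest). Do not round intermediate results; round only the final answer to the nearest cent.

€30,900.00

Penalty, months 1–5: 5 × 0.75% × €120,000.00 = €4,500.00
Penalty, months 6–16: 11 × 2% × €120,000.00 = €26,400.00
Total penalty = €4,500.00 + €26,400.00 = €30,900.00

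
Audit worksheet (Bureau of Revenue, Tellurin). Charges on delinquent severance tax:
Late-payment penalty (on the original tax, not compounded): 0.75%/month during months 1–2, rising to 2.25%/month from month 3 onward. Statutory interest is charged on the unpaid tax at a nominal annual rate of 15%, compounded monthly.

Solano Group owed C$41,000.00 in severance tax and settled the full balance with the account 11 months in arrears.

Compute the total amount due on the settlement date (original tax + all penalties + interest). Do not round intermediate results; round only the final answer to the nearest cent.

Penalty, months 1–2: 2 × 0.75% × C$41,000.00 = C$615.00
Penalty, months 3–11: 9 × 2.25% × C$41,000.00 = C$8,302.50
Interest (15%/yr ÷ 12 = 1.25%/month): C$41,000.00 × ((1 + 0.0125)^11 − 1) = C$6,003.3928…
Total = C$41,000.00 + C$8,917.5000 + C$6,003.3928… = C$55,920.89

C$55,920.89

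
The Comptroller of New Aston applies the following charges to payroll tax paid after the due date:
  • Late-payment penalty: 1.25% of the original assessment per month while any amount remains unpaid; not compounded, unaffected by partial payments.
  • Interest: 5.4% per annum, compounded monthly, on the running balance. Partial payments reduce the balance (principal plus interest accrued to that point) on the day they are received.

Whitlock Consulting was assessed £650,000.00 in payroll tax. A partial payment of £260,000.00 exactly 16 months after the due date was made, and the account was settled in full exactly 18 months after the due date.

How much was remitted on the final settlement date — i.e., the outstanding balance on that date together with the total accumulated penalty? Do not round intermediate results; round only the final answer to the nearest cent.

£588,617.76

Monthly rate = 5.4% ÷ 12 = 0.45%
Balance at month 16: £650,000.0000 × (1 + 0.0045)^16 = £698,413.1599…
After £260,000.00 payment: £698,413.1599… − £260,000.00 = £438,413.1599…
Balance at month 18: £438,413.1599… × (1 + 0.0045)^2 = £442,367.7562…
Penalty: 18 × 1.25% × £650,000.00 = £146,250.00
Final settlement = outstanding balance + penalty = £442,367.7562… + £146,250.00 = £588,617.76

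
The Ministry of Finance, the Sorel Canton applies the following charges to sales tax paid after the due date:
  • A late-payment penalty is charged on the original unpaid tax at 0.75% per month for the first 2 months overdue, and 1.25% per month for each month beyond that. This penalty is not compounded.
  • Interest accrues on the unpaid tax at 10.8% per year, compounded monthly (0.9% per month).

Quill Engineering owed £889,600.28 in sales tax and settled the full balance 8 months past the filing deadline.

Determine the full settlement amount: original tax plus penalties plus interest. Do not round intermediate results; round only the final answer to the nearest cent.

£1,035,769.87

Penalty, months 1–2: 2 × 0.75% × £889,600.28 = £13,344.00…
Penalty, months 3–8: 6 × 1.25% × £889,600.28 = £66,720.02…
Interest: £889,600.28 × ((1 + 0.009)^8 − 1) = £889,600.28 × 0.0743093… = £66,105.5622…
Total = £889,600.28 + £80,064.0252 + £66,105.5622… = £1,035,769.87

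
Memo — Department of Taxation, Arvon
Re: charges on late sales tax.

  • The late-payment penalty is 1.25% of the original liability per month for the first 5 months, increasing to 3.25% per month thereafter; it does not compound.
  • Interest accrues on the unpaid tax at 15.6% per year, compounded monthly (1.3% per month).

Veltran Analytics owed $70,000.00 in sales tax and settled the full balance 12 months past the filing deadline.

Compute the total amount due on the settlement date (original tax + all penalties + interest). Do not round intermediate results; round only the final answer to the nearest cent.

Penalty, months 1–5: 5 × 1.25% × $70,000.00 = $4,375.00
Penalty, months 6–12: 7 × 3.25% × $70,000.00 = $15,925.00
Interest: $70,000.00 × ((1 + 0.013)^12 − 1) = $70,000.00 × 0.1676518… = $11,735.6243…
Total = $70,000.00 + $20,300.0000 + $11,735.6243… = $102,035.62

$102,035.62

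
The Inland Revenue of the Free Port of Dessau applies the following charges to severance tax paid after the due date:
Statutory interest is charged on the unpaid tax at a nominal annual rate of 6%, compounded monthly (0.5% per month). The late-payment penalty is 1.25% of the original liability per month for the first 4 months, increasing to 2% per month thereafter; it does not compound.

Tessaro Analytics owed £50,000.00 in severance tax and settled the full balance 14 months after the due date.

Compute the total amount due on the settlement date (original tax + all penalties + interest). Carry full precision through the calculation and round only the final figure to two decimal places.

£66,116.06

Penalty, months 1–4: 4 × 1.25% × £50,000.00 = £2,500.00
Penalty, months 5–14: 10 × 2% × £50,000.00 = £10,000.00
Interest: £50,000.00 × ((1 + 0.005)^14 − 1) = £50,000.00 × 0.0723211… = £3,616.0566…
Total = £50,000.00 + £12,500.0000 + £3,616.0566… = £66,116.06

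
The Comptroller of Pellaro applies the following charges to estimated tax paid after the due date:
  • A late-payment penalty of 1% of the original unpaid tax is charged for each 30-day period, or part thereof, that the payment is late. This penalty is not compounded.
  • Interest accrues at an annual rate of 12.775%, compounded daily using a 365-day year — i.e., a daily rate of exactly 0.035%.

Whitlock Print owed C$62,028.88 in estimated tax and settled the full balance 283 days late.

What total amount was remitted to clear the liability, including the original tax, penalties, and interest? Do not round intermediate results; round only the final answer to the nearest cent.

C$74,689.12

Penalty periods: ⌈283/30⌉ = 10; penalty = 10 × 1% × C$62,028.88 = C$6,202.89…
Interest: C$62,028.88 × ((1 + 0.00035)^283 − 1) = C$62,028.88 × 0.10410237… = C$6,457.3534…
Total = C$62,028.88 + C$6,202.8880 + C$6,457.3534… = C$74,689.12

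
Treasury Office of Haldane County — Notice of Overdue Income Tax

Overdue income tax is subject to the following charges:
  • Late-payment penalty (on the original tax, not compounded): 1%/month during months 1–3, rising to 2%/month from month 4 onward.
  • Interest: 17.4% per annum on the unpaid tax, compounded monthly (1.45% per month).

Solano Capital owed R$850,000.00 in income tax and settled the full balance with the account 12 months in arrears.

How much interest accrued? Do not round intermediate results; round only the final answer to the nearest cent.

R$160,284.16

Interest: R$850,000.00 × ((1 + 0.0145)^12 − 1) = R$850,000.00 × 0.1885696… = R$160,284.1560…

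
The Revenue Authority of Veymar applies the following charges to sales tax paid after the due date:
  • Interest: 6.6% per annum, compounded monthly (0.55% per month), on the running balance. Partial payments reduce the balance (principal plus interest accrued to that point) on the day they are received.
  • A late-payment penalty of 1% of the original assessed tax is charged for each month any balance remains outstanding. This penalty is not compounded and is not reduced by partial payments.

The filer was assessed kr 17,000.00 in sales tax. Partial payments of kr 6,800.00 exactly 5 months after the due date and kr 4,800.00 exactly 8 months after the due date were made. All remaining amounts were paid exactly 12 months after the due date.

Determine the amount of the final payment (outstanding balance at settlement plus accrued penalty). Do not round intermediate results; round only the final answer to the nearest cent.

kr 8,223.94

Balance at month 5: kr 17,000.0000 × (1 + 0.0055)^5 = kr 17,472.6709…
After kr 6,800.00 payment: kr 17,472.6709… − kr 6,800.00 = kr 10,672.6709…
Balance at month 8: kr 10,672.6709… × (1 + 0.0055)^3 = kr 10,849.7403…
After kr 4,800.00 payment: kr 10,849.7403… − kr 4,800.00 = kr 6,049.7403…
Balance at month 12: kr 6,049.7403… × (1 + 0.0055)^4 = kr 6,183.9366…
Penalty: 12 × 1% × kr 17,000.00 = kr 2,040.00
Final settlement = outstanding balance + penalty = kr 6,183.9366… + kr 2,040.00 = kr 8,223.94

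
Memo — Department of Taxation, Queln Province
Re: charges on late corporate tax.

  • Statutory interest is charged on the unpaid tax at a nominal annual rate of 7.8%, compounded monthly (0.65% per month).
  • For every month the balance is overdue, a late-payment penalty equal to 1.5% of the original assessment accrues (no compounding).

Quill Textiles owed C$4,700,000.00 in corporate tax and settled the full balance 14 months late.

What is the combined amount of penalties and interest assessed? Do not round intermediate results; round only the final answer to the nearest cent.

Late-payment penalty = 1.5% × C$4,700,000.00 × 14 mo = C$987,000.00
Interest: C$4,700,000.00 × ((1 + 0.0065)^14 − 1) = C$4,700,000.00 × 0.0949465… = C$446,248.6619…
Penalties + interest = C$987,000.0000 + C$446,248.6619… = C$1,433,248.66

C$1,433,248.66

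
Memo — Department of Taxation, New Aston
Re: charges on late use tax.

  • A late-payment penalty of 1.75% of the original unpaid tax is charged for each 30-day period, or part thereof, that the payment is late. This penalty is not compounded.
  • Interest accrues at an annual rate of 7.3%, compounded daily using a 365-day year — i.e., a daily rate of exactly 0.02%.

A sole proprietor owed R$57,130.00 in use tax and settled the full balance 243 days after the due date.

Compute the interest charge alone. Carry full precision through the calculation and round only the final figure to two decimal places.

Interest: R$57,130.00 × ((1 + 0.0002)^243 − 1) = R$57,130.00 × 0.04979525… = R$2,844.8024…

R$2,844.80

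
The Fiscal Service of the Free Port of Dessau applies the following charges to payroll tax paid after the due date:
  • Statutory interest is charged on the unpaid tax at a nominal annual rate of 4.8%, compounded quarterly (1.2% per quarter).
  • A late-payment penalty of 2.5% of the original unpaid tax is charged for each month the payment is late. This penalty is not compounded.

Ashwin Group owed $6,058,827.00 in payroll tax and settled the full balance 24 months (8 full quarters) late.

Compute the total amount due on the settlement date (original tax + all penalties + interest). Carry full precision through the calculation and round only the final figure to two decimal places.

Late-payment penalty: 24 × 2.5% × $6,058,827.00 = $3,635,296.20
Interest: $6,058,827.00 × ((1 + 0.012)^8 − 1) = $6,058,827.00 × 0.1001302… = $606,671.7625…
Total = $6,058,827.00 + $3,635,296.2000 + $606,671.7625… = $10,300,794.96

$10,300,794.96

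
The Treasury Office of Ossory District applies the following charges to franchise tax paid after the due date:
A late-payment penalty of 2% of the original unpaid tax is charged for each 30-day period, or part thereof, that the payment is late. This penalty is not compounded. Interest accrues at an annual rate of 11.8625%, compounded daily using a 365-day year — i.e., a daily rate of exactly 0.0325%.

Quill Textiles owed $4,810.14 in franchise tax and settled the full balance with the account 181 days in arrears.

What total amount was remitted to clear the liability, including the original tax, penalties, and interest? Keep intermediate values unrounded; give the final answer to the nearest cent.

Penalty periods: ⌈181/30⌉ = 7; penalty = 7 × 2% × $4,810.14 = $673.42…
Interest: $4,810.14 × ((1 + 0.000325)^181 − 1) = $4,810.14 × 0.06057949… = $291.3958…
Total = $4,810.14 + $673.4196 + $291.3958… = $5,774.96

$5,774.96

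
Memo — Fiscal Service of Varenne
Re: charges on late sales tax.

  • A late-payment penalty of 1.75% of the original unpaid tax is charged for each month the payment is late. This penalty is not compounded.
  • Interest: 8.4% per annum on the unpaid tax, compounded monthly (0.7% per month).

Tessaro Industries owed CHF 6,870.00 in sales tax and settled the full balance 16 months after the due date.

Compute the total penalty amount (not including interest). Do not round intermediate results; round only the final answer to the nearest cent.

CHF 1,923.60

Late-payment penalty: 16 × 1.75% × CHF 6,870.00 = CHF 1,923.60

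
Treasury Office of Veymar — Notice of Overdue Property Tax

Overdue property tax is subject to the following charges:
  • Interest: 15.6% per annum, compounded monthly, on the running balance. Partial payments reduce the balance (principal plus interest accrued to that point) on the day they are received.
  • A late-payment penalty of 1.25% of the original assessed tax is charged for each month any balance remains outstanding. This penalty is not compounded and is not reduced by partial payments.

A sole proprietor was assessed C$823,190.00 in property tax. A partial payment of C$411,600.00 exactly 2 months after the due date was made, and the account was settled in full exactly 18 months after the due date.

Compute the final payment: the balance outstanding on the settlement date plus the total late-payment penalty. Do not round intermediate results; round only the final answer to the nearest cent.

Monthly rate = 15.6% ÷ 12 = 1.3%
Balance at month 2: C$823,190.0000 × (1 + 0.013)^2 = C$844,732.0591…
After C$411,600.00 payment: C$844,732.0591… − C$411,600.00 = C$433,132.0591…
Balance at month 18: C$433,132.0591… × (1 + 0.013)^16 = C$532,563.5708…
Penalty: 18 × 1.25% × C$823,190.00 = C$185,217.75
Final settlement = outstanding balance + penalty = C$532,563.5708… + C$185,217.75 = C$717,781.32

C$717,781.32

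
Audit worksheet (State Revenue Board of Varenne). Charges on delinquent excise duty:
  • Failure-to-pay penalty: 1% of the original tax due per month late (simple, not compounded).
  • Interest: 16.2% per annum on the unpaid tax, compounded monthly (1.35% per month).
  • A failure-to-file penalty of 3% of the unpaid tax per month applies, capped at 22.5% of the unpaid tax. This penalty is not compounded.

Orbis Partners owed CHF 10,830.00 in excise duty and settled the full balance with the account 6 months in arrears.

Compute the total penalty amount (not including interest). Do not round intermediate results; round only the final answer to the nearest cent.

Failure-to-file: 6 × 3% × CHF 10,830.00 = CHF 1,949.40 (under the 22.5% cap)
Failure-to-pay penalty = 1% × CHF 10,830.00 × 6 mo = CHF 649.80
Total penalty = CHF 1,949.40 + CHF 649.80 = CHF 2,599.20

CHF 2,599.20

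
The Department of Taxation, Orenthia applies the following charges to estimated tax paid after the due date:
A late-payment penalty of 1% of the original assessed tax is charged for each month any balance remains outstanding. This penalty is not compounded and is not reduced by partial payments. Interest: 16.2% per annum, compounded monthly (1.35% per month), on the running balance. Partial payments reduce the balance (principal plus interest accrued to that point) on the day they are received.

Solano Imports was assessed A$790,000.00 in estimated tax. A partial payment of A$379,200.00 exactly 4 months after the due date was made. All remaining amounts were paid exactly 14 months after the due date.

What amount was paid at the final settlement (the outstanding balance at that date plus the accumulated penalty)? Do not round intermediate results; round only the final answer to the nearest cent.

A$630,129.89

Balance at month 4: A$790,000.0000 × (1 + 0.0135)^4 = A$833,531.6660…
After A$379,200.00 payment: A$833,531.6660… − A$379,200.00 = A$454,331.6660…
Balance at month 14: A$454,331.6660… × (1 + 0.0135)^10 = A$519,529.8886…
Penalty: 14 × 1% × A$790,000.00 = A$110,600.00
Final settlement = outstanding balance + penalty = A$519,529.8886… + A$110,600.00 = A$630,129.89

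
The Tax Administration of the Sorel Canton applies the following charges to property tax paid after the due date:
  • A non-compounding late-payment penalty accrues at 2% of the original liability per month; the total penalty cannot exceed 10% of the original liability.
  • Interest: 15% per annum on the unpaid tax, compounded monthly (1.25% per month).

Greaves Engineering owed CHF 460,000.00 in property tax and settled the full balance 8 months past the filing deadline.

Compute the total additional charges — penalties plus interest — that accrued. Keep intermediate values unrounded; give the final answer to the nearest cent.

Penalty (uncapped): 8 × 2% × CHF 460,000.00 = CHF 73,600.00; cap = 10% × CHF 460,000.00 = CHF 46,000.00 → penalty = CHF 46,000.00
Interest: CHF 460,000.00 × ((1 + 0.0125)^8 − 1) = CHF 460,000.00 × 0.1044861… = CHF 48,063.6065…
Penalties + interest = CHF 46,000.0000 + CHF 48,063.6065… = CHF 94,063.61

CHF 94,063.61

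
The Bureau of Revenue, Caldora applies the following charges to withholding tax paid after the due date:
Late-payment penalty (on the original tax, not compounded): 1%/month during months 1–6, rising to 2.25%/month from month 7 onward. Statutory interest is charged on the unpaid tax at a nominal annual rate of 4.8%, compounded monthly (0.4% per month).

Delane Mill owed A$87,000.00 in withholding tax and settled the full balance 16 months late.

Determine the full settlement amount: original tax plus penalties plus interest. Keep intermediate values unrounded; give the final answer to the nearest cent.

Penalty, months 1–6: 6 × 1% × A$87,000.00 = A$5,220.00
Penalty, months 7–16: 10 × 2.25% × A$87,000.00 = A$19,575.00
Interest: A$87,000.00 × ((1 + 0.004)^16 − 1) = A$87,000.00 × 0.0659563… = A$5,738.1990…
Total = A$87,000.00 + A$24,795.0000 + A$5,738.1990… = A$117,533.20

A$117,533.20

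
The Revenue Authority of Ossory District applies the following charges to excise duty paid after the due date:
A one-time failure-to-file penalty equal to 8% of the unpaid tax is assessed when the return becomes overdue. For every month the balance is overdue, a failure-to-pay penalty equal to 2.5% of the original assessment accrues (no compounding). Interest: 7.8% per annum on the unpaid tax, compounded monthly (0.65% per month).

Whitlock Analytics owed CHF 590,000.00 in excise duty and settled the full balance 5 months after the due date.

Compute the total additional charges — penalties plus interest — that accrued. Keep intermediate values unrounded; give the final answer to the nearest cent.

Failure-to-file penalty: 8% × CHF 590,000.00 = CHF 47,200.00
Failure-to-pay penalty: 5 × 2.5% × CHF 590,000.00 = CHF 73,750.00
Interest: CHF 590,000.00 × ((1 + 0.0065)^5 − 1) = CHF 590,000.00 × 0.0329253… = CHF 19,425.9006…
Penalties + interest = CHF 120,950.0000 + CHF 19,425.9006… = CHF 140,375.90

CHF 140,375.90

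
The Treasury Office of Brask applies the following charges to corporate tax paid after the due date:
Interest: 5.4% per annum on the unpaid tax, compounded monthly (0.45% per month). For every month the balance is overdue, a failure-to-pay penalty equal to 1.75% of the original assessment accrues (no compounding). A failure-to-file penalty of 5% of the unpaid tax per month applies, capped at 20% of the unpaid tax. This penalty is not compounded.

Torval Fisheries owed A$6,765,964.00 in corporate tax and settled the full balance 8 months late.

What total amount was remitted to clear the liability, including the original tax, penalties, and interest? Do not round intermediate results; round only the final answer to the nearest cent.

A$9,313,837.49

Failure-to-file: 8 × 5% × A$6,765,964.00 = A$2,706,385.60, capped at 20% × A$6,765,964.00 = A$1,353,192.80
Failure-to-pay penalty: 8 × 1.75% × A$6,765,964.00 = A$947,234.96
Interest: A$6,765,964.00 × ((1 + 0.0045)^8 − 1) = A$6,765,964.00 × 0.0365721… = A$247,445.7272…
Total = A$6,765,964.00 + A$2,300,427.7600 + A$247,445.7272… = A$9,313,837.49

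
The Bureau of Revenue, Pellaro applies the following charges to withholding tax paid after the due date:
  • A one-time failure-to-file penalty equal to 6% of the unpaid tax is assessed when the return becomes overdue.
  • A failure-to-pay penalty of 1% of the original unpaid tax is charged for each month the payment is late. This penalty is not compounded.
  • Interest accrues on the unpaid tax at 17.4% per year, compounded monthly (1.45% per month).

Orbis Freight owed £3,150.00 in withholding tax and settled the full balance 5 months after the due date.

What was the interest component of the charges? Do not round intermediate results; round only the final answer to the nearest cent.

Interest: £3,150.00 × ((1 + 0.0145)^5 − 1) = £3,150.00 × 0.0746332… = £235.0946…

£235.09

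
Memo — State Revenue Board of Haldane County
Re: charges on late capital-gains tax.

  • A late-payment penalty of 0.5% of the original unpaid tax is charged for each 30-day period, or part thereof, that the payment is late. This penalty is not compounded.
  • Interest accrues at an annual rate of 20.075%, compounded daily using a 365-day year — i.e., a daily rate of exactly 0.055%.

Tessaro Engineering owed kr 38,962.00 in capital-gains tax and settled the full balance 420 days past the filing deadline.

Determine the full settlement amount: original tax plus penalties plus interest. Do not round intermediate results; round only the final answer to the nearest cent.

Penalty periods: ⌈420/30⌉ = 14; penalty = 14 × 0.5% × kr 38,962.00 = kr 2,727.34
Interest: kr 38,962.00 × ((1 + 0.00055)^420 − 1) = kr 38,962.00 × 0.25977924… = kr 10,121.5187…
Total = kr 38,962.00 + kr 2,727.3400 + kr 10,121.5187… = kr 51,810.86

kr 51,810.86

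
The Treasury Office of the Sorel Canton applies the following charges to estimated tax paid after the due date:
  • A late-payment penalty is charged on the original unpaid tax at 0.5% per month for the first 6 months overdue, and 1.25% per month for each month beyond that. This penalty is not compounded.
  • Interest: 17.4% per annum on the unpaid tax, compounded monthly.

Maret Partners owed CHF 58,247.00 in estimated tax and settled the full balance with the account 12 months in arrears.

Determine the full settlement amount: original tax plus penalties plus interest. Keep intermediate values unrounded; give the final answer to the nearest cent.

CHF 75,346.55

Penalty, months 1–6: 6 × 0.5% × CHF 58,247.00 = CHF 1,747.41
Penalty, months 7–12: 6 × 1.25% × CHF 58,247.00 = CHF 4,368.53…
Interest (17.4%/yr ÷ 12 = 1.45%/month): CHF 58,247.00 × ((1 + 0.0145)^12 − 1) = CHF 10,983.6132…
Total = CHF 58,247.00 + CHF 6,115.9350 + CHF 10,983.6132… = CHF 75,346.55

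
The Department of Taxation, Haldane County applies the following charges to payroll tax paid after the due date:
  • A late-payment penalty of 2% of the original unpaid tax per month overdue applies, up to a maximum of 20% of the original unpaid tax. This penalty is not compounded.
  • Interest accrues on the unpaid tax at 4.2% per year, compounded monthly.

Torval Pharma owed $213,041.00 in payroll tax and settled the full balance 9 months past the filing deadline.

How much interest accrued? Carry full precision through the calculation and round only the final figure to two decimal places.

Interest (4.2%/yr ÷ 12 = 0.35%/month): $213,041.00 × ((1 + 0.0035)^9 − 1) = $6,805.5139…

$6,805.51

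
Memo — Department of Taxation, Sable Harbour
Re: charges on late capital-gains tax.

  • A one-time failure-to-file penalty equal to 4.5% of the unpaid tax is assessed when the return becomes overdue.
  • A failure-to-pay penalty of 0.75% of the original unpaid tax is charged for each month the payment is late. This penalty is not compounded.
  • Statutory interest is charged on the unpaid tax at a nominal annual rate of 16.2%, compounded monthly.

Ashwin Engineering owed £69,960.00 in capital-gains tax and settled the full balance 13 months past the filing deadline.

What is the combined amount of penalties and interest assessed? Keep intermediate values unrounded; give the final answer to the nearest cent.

Failure-to-file penalty: 4.5% × £69,960.00 = £3,148.20
Failure-to-pay penalty = 0.75% × £69,960.00 × 13 mo = £6,821.10
Interest (16.2%/yr ÷ 12 = 1.35%/month): £69,960.00 × ((1 + 0.0135)^13 − 1) = £13,323.4275…
Penalties + interest = £9,969.3000 + £13,323.4275… = £23,292.73

£23,292.73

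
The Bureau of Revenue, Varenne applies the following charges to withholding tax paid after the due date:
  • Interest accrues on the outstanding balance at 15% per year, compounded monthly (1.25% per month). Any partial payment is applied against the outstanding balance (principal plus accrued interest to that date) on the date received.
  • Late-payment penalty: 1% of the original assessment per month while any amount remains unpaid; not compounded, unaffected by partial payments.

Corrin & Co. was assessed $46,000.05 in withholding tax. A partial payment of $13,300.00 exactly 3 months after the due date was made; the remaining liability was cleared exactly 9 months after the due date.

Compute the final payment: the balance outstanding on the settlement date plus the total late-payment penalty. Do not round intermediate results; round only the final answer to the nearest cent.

$41,252.30

Balance at month 3: $46,000.0500 × (1 + 0.0125)^3 = $47,746.7042…
After $13,300.00 payment: $47,746.7042… − $13,300.00 = $34,446.7042…
Balance at month 9: $34,446.7042… × (1 + 0.0125)^6 = $37,112.2998…
Penalty: 9 × 1% × $46,000.05 = $4,140.00…
Final settlement = outstanding balance + penalty = $37,112.2998… + $4,140.00… = $41,252.30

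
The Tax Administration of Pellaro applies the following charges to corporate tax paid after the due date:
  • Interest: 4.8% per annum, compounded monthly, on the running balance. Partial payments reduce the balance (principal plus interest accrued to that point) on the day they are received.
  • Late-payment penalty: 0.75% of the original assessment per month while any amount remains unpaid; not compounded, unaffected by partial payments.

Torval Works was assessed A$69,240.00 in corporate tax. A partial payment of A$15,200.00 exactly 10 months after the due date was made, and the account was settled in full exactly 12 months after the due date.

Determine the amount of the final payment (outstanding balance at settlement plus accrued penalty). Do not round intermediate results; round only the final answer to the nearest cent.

Monthly rate = 4.8% ÷ 12 = 0.4%
Balance at month 10: A$69,240.0000 × (1 + 0.004)^10 = A$72,059.9883…
After A$15,200.00 payment: A$72,059.9883… − A$15,200.00 = A$56,859.9883…
Balance at month 12: A$56,859.9883… × (1 + 0.004)^2 = A$57,315.7780…
Penalty: 12 × 0.75% × A$69,240.00 = A$6,231.60
Final settlement = outstanding balance + penalty = A$57,315.7780… + A$6,231.60 = A$63,547.38

A$63,547.38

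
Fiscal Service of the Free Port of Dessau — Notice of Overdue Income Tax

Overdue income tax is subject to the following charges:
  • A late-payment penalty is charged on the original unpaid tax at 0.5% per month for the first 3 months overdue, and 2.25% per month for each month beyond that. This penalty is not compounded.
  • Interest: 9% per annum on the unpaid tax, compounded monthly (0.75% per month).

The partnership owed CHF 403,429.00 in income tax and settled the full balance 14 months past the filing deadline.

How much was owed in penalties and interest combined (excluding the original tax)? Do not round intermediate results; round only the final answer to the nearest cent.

CHF 150,388.46

Penalty, months 1–3: 3 × 0.5% × CHF 403,429.00 = CHF 6,051.44…
Penalty, months 4–14: 11 × 2.25% × CHF 403,429.00 = CHF 99,848.68…
Interest: CHF 403,429.00 × ((1 + 0.0075)^14 − 1) = CHF 403,429.00 × 0.1102755… = CHF 44,488.3459…
Penalties + interest = CHF 105,900.1125 + CHF 44,488.3459… = CHF 150,388.46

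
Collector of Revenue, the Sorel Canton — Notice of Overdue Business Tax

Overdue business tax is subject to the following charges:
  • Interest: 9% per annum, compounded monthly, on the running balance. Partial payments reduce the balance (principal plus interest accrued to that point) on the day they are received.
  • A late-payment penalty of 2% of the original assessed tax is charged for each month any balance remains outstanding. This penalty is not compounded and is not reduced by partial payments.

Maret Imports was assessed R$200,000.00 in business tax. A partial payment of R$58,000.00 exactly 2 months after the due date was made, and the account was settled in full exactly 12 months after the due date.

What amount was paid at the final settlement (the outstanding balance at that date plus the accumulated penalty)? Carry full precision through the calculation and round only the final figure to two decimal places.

R$204,261.59

Monthly rate = 9% ÷ 12 = 0.75%
Balance at month 2: R$200,000.0000 × (1 + 0.0075)^2 = R$203,011.2500
After R$58,000.00 payment: R$203,011.2500 − R$58,000.00 = R$145,011.2500
Balance at month 12: R$145,011.2500 × (1 + 0.0075)^10 = R$156,261.5919…
Penalty: 12 × 2% × R$200,000.00 = R$48,000.00
Final settlement = outstanding balance + penalty = R$156,261.5919… + R$48,000.00 = R$204,261.59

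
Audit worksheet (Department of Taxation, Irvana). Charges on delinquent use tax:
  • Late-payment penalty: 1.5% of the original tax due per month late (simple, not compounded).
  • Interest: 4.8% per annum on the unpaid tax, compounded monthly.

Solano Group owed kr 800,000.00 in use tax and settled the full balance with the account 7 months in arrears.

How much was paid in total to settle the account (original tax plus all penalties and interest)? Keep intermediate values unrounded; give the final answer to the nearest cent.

Late-payment penalty: 7 × 1.5% × kr 800,000.00 = kr 84,000.00
Interest (4.8%/yr ÷ 12 = 0.4%/month): kr 800,000.00 × ((1 + 0.004)^7 − 1) = kr 22,670.5992…
Total = kr 800,000.00 + kr 84,000.0000 + kr 22,670.5992… = kr 906,670.60

kr 906,670.60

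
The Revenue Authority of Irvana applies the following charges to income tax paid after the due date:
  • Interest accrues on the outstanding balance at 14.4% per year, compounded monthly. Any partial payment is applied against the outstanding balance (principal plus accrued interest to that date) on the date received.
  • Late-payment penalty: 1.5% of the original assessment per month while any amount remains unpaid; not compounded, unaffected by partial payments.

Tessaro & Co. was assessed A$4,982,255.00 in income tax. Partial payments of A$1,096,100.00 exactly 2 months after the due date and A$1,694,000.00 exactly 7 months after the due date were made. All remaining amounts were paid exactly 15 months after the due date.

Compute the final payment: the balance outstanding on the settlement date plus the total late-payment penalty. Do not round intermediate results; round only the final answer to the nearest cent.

Monthly rate = 14.4% ÷ 12 = 1.2%
Balance at month 2: A$4,982,255.0000 × (1 + 0.012)^2 = A$5,102,546.5647…
After A$1,096,100.00 payment: A$5,102,546.5647… − A$1,096,100.00 = A$4,006,446.5647…
Balance at month 7: A$4,006,446.5647… × (1 + 0.012)^5 = A$4,252,672.2894…
After A$1,694,000.00 payment: A$4,252,672.2894… − A$1,694,000.00 = A$2,558,672.2894…
Balance at month 15: A$2,558,672.2894… × (1 + 0.012)^8 = A$2,814,872.7433…
Penalty: 15 × 1.5% × A$4,982,255.00 = A$1,121,007.38…
Final settlement = outstanding balance + penalty = A$2,814,872.7433… + A$1,121,007.38… = A$3,935,880.12

A$3,935,880.12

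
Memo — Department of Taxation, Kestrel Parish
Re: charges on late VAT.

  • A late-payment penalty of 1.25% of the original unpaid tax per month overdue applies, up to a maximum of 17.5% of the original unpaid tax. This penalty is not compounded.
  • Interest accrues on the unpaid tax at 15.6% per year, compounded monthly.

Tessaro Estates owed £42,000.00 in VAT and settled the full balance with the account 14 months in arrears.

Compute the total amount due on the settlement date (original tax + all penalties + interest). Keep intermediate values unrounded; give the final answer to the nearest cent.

Penalty (uncapped): 14 × 1.25% × £42,000.00 = £7,350.00; cap = 17.5% × £42,000.00 = £7,350.00 → penalty = £7,350.00
Interest (15.6%/yr ÷ 12 = 1.3%/month): £42,000.00 × ((1 + 0.013)^14 − 1) = £8,324.7383…
Total = £42,000.00 + £7,350.0000 + £8,324.7383… = £57,674.74

£57,674.74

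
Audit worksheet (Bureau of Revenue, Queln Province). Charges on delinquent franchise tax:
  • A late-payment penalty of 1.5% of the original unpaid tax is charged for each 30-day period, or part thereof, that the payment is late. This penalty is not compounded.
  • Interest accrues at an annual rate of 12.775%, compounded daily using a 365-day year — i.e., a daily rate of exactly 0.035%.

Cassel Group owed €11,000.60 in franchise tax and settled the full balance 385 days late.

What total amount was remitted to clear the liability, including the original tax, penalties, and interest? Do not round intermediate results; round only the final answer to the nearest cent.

€14,732.26

Penalty periods: ⌈385/30⌉ = 13; penalty = 13 × 1.5% × €11,000.60 = €2,145.12…
Interest: €11,000.60 × ((1 + 0.00035)^385 − 1) = €11,000.60 × 0.14422371… = €1,586.5473…
Total = €11,000.60 + €2,145.1170 + €1,586.5473… = €14,732.26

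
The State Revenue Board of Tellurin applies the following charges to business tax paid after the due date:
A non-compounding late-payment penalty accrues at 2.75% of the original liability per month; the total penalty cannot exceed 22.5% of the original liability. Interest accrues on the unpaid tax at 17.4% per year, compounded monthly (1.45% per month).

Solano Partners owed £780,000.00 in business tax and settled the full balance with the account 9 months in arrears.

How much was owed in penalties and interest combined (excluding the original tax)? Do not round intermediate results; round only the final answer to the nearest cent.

£283,397.97

Penalty (uncapped): 9 × 2.75% × £780,000.00 = £193,050.00; cap = 22.5% × £780,000.00 = £175,500.00 → penalty = £175,500.00
Interest: £780,000.00 × ((1 + 0.0145)^9 − 1) = £780,000.00 × 0.1383307… = £107,897.9740…
Penalties + interest = £175,500.0000 + £107,897.9740… = £283,397.97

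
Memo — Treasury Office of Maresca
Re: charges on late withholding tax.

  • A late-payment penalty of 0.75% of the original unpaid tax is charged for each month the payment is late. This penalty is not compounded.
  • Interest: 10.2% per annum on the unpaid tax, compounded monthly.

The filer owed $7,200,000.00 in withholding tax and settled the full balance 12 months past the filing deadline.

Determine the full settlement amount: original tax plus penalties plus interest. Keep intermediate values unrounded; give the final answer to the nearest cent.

$8,617,724.83

Late-payment penalty = 0.75% × $7,200,000.00 × 12 mo = $648,000.00
Interest (10.2%/yr ÷ 12 = 0.85%/month): $7,200,000.00 × ((1 + 0.0085)^12 − 1) = $769,724.8338…
Total = $7,200,000.00 + $648,000.0000 + $769,724.8338… = $8,617,724.83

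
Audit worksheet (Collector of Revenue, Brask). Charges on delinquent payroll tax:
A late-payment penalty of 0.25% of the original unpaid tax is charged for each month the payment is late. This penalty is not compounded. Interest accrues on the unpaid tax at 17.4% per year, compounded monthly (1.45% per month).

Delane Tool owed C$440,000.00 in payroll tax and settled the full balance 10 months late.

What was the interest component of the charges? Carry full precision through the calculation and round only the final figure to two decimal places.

C$68,128.07

Interest: C$440,000.00 × ((1 + 0.0145)^10 − 1) = C$440,000.00 × 0.1548365… = C$68,128.0739…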